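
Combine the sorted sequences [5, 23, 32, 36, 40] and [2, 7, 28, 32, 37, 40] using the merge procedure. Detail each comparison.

Merging process:

Compare 5 vs 2: take 2 from right. Merged: [2]
Compare 5 vs 7: take 5 from left. Merged: [2, 5]
Compare 23 vs 7: take 7 from right. Merged: [2, 5, 7]
Compare 23 vs 28: take 23 from left. Merged: [2, 5, 7, 23]
Compare 32 vs 28: take 28 from right. Merged: [2, 5, 7, 23, 28]
Compare 32 vs 32: take 32 from left. Merged: [2, 5, 7, 23, 28, 32]
Compare 36 vs 32: take 32 from right. Merged: [2, 5, 7, 23, 28, 32, 32]
Compare 36 vs 37: take 36 from left. Merged: [2, 5, 7, 23, 28, 32, 32, 36]
Compare 40 vs 37: take 37 from right. Merged: [2, 5, 7, 23, 28, 32, 32, 36, 37]
Compare 40 vs 40: take 40 from left. Merged: [2, 5, 7, 23, 28, 32, 32, 36, 37, 40]
Append remaining from right: [40]. Merged: [2, 5, 7, 23, 28, 32, 32, 36, 37, 40, 40]

Final merged array: [2, 5, 7, 23, 28, 32, 32, 36, 37, 40, 40]
Total comparisons: 10

The merged array is [2, 5, 7, 23, 28, 32, 32, 36, 37, 40, 40], requiring 10 comparisons. The merge step runs in O(n) time where n is the total number of elements.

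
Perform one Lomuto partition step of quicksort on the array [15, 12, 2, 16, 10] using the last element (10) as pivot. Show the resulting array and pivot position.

Lomuto partition with pivot = 10:

Initial array: [15, 12, 2, 16, 10]

arr[0]=15 > 10: no swap
arr[1]=12 > 10: no swap
arr[2]=2 <= 10: swap with position 0, array becomes [2, 12, 15, 16, 10]
arr[3]=16 > 10: no swap

Place pivot at position 1: [2, 10, 15, 16, 12]
Pivot position: 1

After partitioning with pivot 10, the array becomes [2, 10, 15, 16, 12]. The pivot is placed at index 1. All elements to the left of the pivot are <= 10, and all elements to the right are > 10.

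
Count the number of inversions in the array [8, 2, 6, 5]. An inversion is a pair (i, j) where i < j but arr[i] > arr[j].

Finding inversions in [8, 2, 6, 5]:

(0, 1): arr[0]=8 > arr[1]=2
(0, 2): arr[0]=8 > arr[2]=6
(0, 3): arr[0]=8 > arr[3]=5
(2, 3): arr[2]=6 > arr[3]=5

Total inversions: 4

The array has 4 inversion(s): (0,1), (0,2), (0,3), (2,3). Each pair (i,j) satisfies i < j and arr[i] > arr[j].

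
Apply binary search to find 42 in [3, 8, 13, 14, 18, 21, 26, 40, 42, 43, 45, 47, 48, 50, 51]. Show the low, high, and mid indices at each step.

Binary search for 42 in [3, 8, 13, 14, 18, 21, 26, 40, 42, 43, 45, 47, 48, 50, 51]:

lo=0, hi=14, mid=7, arr[mid]=40 -> 40 < 42, search right half
lo=8, hi=14, mid=11, arr[mid]=47 -> 47 > 42, search left half
lo=8, hi=10, mid=9, arr[mid]=43 -> 43 > 42, search left half
lo=8, hi=8, mid=8, arr[mid]=42 -> Found target at index 8!

Binary search finds 42 at index 8 after 4 comparisons. The search repeatedly halves the search space by comparing with the middle element.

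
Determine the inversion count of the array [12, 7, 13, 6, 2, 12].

Finding inversions in [12, 7, 13, 6, 2, 12]:

(0, 1): arr[0]=12 > arr[1]=7
(0, 3): arr[0]=12 > arr[3]=6
(0, 4): arr[0]=12 > arr[4]=2
(1, 3): arr[1]=7 > arr[3]=6
(1, 4): arr[1]=7 > arr[4]=2
(2, 3): arr[2]=13 > arr[3]=6
(2, 4): arr[2]=13 > arr[4]=2
(2, 5): arr[2]=13 > arr[5]=12
(3, 4): arr[3]=6 > arr[4]=2

Total inversions: 9

The array has 9 inversion(s): (0,1), (0,3), (0,4), (1,3), (1,4), (2,3), (2,4), (2,5), (3,4). Each pair (i,j) satisfies i < j and arr[i] > arr[j].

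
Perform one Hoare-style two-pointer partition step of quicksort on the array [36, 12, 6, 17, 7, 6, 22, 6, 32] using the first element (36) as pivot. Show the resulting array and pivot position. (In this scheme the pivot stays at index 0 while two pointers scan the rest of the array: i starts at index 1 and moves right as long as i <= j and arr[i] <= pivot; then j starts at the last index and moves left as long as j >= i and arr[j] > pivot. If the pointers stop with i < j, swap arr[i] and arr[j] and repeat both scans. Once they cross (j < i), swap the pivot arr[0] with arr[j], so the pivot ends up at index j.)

Hoare-style two-pointer partition with pivot = 36:

Initial array: [36, 12, 6, 17, 7, 6, 22, 6, 32]

Pointers start at i = 1, j = 8.
i ends at 9, j ends at 8: the pointers have crossed (j < i), so scanning stops.

Swap pivot arr[0] with arr[8] to place pivot at position 8: [32, 12, 6, 17, 7, 6, 22, 6, 36]
Pivot position: 8

After partitioning with pivot 36, the array becomes [32, 12, 6, 17, 7, 6, 22, 6, 36]. The pivot is placed at index 8. All elements to the left of the pivot are <= 36, and all elements to the right are > 36.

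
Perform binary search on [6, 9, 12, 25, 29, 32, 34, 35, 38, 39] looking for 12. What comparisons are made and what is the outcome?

Binary search for 12 in [6, 9, 12, 25, 29, 32, 34, 35, 38, 39]:

lo=0, hi=9, mid=4, arr[mid]=29 -> 29 > 12, search left half
lo=0, hi=3, mid=1, arr[mid]=9 -> 9 < 12, search right half
lo=2, hi=3, mid=2, arr[mid]=12 -> Found target at index 2!

Binary search finds 12 at index 2 after 3 comparisons. The search repeatedly halves the search space by comparing with the middle element.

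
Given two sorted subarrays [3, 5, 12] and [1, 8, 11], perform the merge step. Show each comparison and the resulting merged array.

Merging process:

Compare 3 vs 1: take 1 from right. Merged: [1]
Compare 3 vs 8: take 3 from left. Merged: [1, 3]
Compare 5 vs 8: take 5 from left. Merged: [1, 3, 5]
Compare 12 vs 8: take 8 from right. Merged: [1, 3, 5, 8]
Compare 12 vs 11: take 11 from right. Merged: [1, 3, 5, 8, 11]
Append remaining from left: [12]. Merged: [1, 3, 5, 8, 11, 12]

Final merged array: [1, 3, 5, 8, 11, 12]
Total comparisons: 5

The merged array is [1, 3, 5, 8, 11, 12], requiring 5 comparisons. The merge step runs in O(n) time where n is the total number of elements.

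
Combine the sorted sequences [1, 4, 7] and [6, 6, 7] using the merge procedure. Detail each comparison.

Merging process:

Compare 1 vs 6: take 1 from left. Merged: [1]
Compare 4 vs 6: take 4 from left. Merged: [1, 4]
Compare 7 vs 6: take 6 from right. Merged: [1, 4, 6]
Compare 7 vs 6: take 6 from right. Merged: [1, 4, 6, 6]
Compare 7 vs 7: take 7 from left. Merged: [1, 4, 6, 6, 7]
Append remaining from right: [7]. Merged: [1, 4, 6, 6, 7, 7]

Final merged array: [1, 4, 6, 6, 7, 7]
Total comparisons: 5

The merged array is [1, 4, 6, 6, 7, 7], requiring 5 comparisons. The merge step runs in O(n) time where n is the total number of elements.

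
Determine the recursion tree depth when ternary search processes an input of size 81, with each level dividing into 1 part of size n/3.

For divide and conquer with division factor 3:

Problem sizes at each level:
Level 0: 81
Level 1: 27
Level 2: 9
Level 3: 3
Level 4: 1

The root is level 0 and the size-1 base case is level 4 (the tree spans levels 0 through 4, i.e. 5 levels counting the root), so the depth is the number of divisions: log_3(81) = 4

The recursion tree depth is log_3(81) = 4. At each level, the problem size is divided by 3, so it takes 4 divisions to reduce to a base case of size 1. The algorithm makes 1 recursive call at each level.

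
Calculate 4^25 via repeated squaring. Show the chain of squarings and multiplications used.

Computing 4^25 by squaring (build up from 4^1; each line after the first costs one multiplication):

4^1 = 4
4^2 = (4^1)^2 = 4^2 = 16
4^3 = 4 * 4^2 = 4 * 16 = 64
4^6 = (4^3)^2 = 64^2 = 4096
4^12 = (4^6)^2 = 4096^2 = 16777216
4^24 = (4^12)^2 = 16777216^2 = 281474976710656
4^25 = 4 * 4^24 = 4 * 281474976710656 = 1125899906842624

Result: 1125899906842624
Multiplications needed: 6 (6 lines after 4^1)

4^25 = 1125899906842624. Using exponentiation by squaring, this requires 6 multiplications. The key idea: if the exponent is even, square the half-power; if odd, multiply by the base once.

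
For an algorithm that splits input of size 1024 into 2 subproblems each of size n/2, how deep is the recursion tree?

For divide and conquer with division factor 2:

Problem sizes at each level:
Level 0: 1024
Level 1: 512
Level 2: 256
Level 3: 128
Level 4: 64
Level 5: 32
Level 6: 16
Level 7: 8
Level 8: 4
Level 9: 2
Level 10: 1

The root is level 0 and the size-1 base case is level 10 (the tree spans levels 0 through 10, i.e. 11 levels counting the root), so the depth is the number of divisions: log_2(1024) = 10

The recursion tree depth is log_2(1024) = 10. At each level, the problem size is divided by 2, so it takes 10 divisions to reduce to a base case of size 1. The algorithm makes 2 recursive calls at each level.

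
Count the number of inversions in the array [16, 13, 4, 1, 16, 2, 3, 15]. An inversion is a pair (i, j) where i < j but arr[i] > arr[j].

Finding inversions in [16, 13, 4, 1, 16, 2, 3, 15]:

(0, 1): arr[0]=16 > arr[1]=13
(0, 2): arr[0]=16 > arr[2]=4
(0, 3): arr[0]=16 > arr[3]=1
(0, 5): arr[0]=16 > arr[5]=2
(0, 6): arr[0]=16 > arr[6]=3
(0, 7): arr[0]=16 > arr[7]=15
(1, 2): arr[1]=13 > arr[2]=4
(1, 3): arr[1]=13 > arr[3]=1
(1, 5): arr[1]=13 > arr[5]=2
(1, 6): arr[1]=13 > arr[6]=3
(2, 3): arr[2]=4 > arr[3]=1
(2, 5): arr[2]=4 > arr[5]=2
(2, 6): arr[2]=4 > arr[6]=3
(4, 5): arr[4]=16 > arr[5]=2
(4, 6): arr[4]=16 > arr[6]=3
(4, 7): arr[4]=16 > arr[7]=15

Total inversions: 16

The array has 16 inversion(s): (0,1), (0,2), (0,3), (0,5), (0,6), (0,7), (1,2), (1,3), (1,5), (1,6), (2,3), (2,5), (2,6), (4,5), (4,6), (4,7). Each pair (i,j) satisfies i < j and arr[i] > arr[j].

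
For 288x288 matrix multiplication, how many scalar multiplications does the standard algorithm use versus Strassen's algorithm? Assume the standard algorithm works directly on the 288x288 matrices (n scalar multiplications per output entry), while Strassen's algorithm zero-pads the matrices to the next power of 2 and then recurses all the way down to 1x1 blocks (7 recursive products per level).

Matrix multiplication for 288x288 matrices:

Strassen's algorithm requires power-of-2 dimensions. Pad 288x288 to 512x512 (next power of 2).

Standard algorithm: 288^3 = 23887872 multiplications
Strassen's algorithm: 7^(log2(512)) = 7^9 = 40353607 multiplications
Difference: 23887872 - 40353607 = -16465735 (Strassen uses MORE here due to padding overhead — for small or just-over-power-of-2 n, padding can outweigh the per-level savings)

Standard: 23887872 multiplications (288^3). Strassen: 40353607 multiplications (7^9, after padding to 512x512). Strassen reduces 8 recursive multiplications to 7 at each level.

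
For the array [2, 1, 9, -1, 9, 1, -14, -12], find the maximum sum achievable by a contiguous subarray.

Using Kadane's algorithm on [2, 1, 9, -1, 9, 1, -14, -12]:

Scanning through the array:
Position 1 (value 1): max_ending_here = 3, max_so_far = 3
Position 2 (value 9): max_ending_here = 12, max_so_far = 12
Position 3 (value -1): max_ending_here = 11, max_so_far = 12
Position 4 (value 9): max_ending_here = 20, max_so_far = 20
Position 5 (value 1): max_ending_here = 21, max_so_far = 21
Position 6 (value -14): max_ending_here = 7, max_so_far = 21
Position 7 (value -12): max_ending_here = -5, max_so_far = 21

Maximum subarray: [2, 1, 9, -1, 9, 1]
Maximum sum: 21

The maximum subarray is [2, 1, 9, -1, 9, 1] with sum 21. This subarray runs from index 0 to index 5.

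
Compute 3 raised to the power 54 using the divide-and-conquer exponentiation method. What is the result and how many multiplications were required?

Computing 3^54 by squaring (build up from 3^1; each line after the first costs one multiplication):

3^1 = 3
3^2 = (3^1)^2 = 3^2 = 9
3^3 = 3 * 3^2 = 3 * 9 = 27
3^6 = (3^3)^2 = 27^2 = 729
3^12 = (3^6)^2 = 729^2 = 531441
3^13 = 3 * 3^12 = 3 * 531441 = 1594323
3^26 = (3^13)^2 = 1594323^2 = 2541865828329
3^27 = 3 * 3^26 = 3 * 2541865828329 = 7625597484987
3^54 = (3^27)^2 = 7625597484987^2 = 58149737003040059690390169

Result: 58149737003040059690390169
Multiplications needed: 8 (8 lines after 3^1)

3^54 = 58149737003040059690390169. Using exponentiation by squaring, this requires 8 multiplications. The key idea: if the exponent is even, square the half-power; if odd, multiply by the base once.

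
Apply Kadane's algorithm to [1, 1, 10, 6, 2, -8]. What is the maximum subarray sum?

Using Kadane's algorithm on [1, 1, 10, 6, 2, -8]:

Scanning through the array:
Position 1 (value 1): max_ending_here = 2, max_so_far = 2
Position 2 (value 10): max_ending_here = 12, max_so_far = 12
Position 3 (value 6): max_ending_here = 18, max_so_far = 18
Position 4 (value 2): max_ending_here = 20, max_so_far = 20
Position 5 (value -8): max_ending_here = 12, max_so_far = 20

Maximum subarray: [1, 1, 10, 6, 2]
Maximum sum: 20

The maximum subarray is [1, 1, 10, 6, 2] with sum 20. This subarray runs from index 0 to index 4.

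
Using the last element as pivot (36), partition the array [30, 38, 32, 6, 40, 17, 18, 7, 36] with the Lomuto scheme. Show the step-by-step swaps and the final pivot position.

Lomuto partition with pivot = 36:

Initial array: [30, 38, 32, 6, 40, 17, 18, 7, 36]

arr[0]=30 <= 36: swap with position 0, array becomes [30, 38, 32, 6, 40, 17, 18, 7, 36]
arr[1]=38 > 36: no swap
arr[2]=32 <= 36: swap with position 1, array becomes [30, 32, 38, 6, 40, 17, 18, 7, 36]
arr[3]=6 <= 36: swap with position 2, array becomes [30, 32, 6, 38, 40, 17, 18, 7, 36]
arr[4]=40 > 36: no swap
arr[5]=17 <= 36: swap with position 3, array becomes [30, 32, 6, 17, 40, 38, 18, 7, 36]
arr[6]=18 <= 36: swap with position 4, array becomes [30, 32, 6, 17, 18, 38, 40, 7, 36]
arr[7]=7 <= 36: swap with position 5, array becomes [30, 32, 6, 17, 18, 7, 40, 38, 36]

Place pivot at position 6: [30, 32, 6, 17, 18, 7, 36, 38, 40]
Pivot position: 6

After partitioning with pivot 36, the array becomes [30, 32, 6, 17, 18, 7, 36, 38, 40]. The pivot is placed at index 6. All elements to the left of the pivot are <= 36, and all elements to the right are > 36.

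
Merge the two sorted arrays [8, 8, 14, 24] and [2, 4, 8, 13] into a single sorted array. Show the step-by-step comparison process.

Merging process:

Compare 8 vs 2: take 2 from right. Merged: [2]
Compare 8 vs 4: take 4 from right. Merged: [2, 4]
Compare 8 vs 8: take 8 from left. Merged: [2, 4, 8]
Compare 8 vs 8: take 8 from left. Merged: [2, 4, 8, 8]
Compare 14 vs 8: take 8 from right. Merged: [2, 4, 8, 8, 8]
Compare 14 vs 13: take 13 from right. Merged: [2, 4, 8, 8, 8, 13]
Append remaining from left: [14, 24]. Merged: [2, 4, 8, 8, 8, 13, 14, 24]

Final merged array: [2, 4, 8, 8, 8, 13, 14, 24]
Total comparisons: 6

The merged array is [2, 4, 8, 8, 8, 13, 14, 24], requiring 6 comparisons. The merge step runs in O(n) time where n is the total number of elements.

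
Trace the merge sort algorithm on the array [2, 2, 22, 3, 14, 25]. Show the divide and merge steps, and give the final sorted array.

Merge sort trace:

Split: [2, 2, 22, 3, 14, 25] -> [2, 2, 22] and [3, 14, 25]
  Split: [2, 2, 22] -> [2] and [2, 22]
    Split: [2, 22] -> [2] and [22]
    Merge: [2] + [22] -> [2, 22]
  Merge: [2] + [2, 22] -> [2, 2, 22]
  Split: [3, 14, 25] -> [3] and [14, 25]
    Split: [14, 25] -> [14] and [25]
    Merge: [14] + [25] -> [14, 25]
  Merge: [3] + [14, 25] -> [3, 14, 25]
Merge: [2, 2, 22] + [3, 14, 25] -> [2, 2, 3, 14, 22, 25]

Final sorted array: [2, 2, 3, 14, 22, 25]

The merge sort proceeds by recursively splitting the array and merging sorted halves.
After all merges, the sorted array is [2, 2, 3, 14, 22, 25].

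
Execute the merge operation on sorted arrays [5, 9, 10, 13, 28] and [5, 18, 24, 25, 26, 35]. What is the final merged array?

Merging process:

Compare 5 vs 5: take 5 from left. Merged: [5]
Compare 9 vs 5: take 5 from right. Merged: [5, 5]
Compare 9 vs 18: take 9 from left. Merged: [5, 5, 9]
Compare 10 vs 18: take 10 from left. Merged: [5, 5, 9, 10]
Compare 13 vs 18: take 13 from left. Merged: [5, 5, 9, 10, 13]
Compare 28 vs 18: take 18 from right. Merged: [5, 5, 9, 10, 13, 18]
Compare 28 vs 24: take 24 from right. Merged: [5, 5, 9, 10, 13, 18, 24]
Compare 28 vs 25: take 25 from right. Merged: [5, 5, 9, 10, 13, 18, 24, 25]
Compare 28 vs 26: take 26 from right. Merged: [5, 5, 9, 10, 13, 18, 24, 25, 26]
Compare 28 vs 35: take 28 from left. Merged: [5, 5, 9, 10, 13, 18, 24, 25, 26, 28]
Append remaining from right: [35]. Merged: [5, 5, 9, 10, 13, 18, 24, 25, 26, 28, 35]

Final merged array: [5, 5, 9, 10, 13, 18, 24, 25, 26, 28, 35]
Total comparisons: 10

The merged array is [5, 5, 9, 10, 13, 18, 24, 25, 26, 28, 35], requiring 10 comparisons. The merge step runs in O(n) time where n is the total number of elements.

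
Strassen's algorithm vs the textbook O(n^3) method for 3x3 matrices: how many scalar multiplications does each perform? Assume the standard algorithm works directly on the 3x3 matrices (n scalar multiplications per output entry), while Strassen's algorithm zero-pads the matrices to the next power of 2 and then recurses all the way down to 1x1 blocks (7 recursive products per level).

Matrix multiplication for 3x3 matrices:

Strassen's algorithm requires power-of-2 dimensions. Pad 3x3 to 4x4 (next power of 2).

Standard algorithm: 3^3 = 27 multiplications
Strassen's algorithm: 7^(log2(4)) = 7^2 = 49 multiplications
Difference: 27 - 49 = -22 (Strassen uses MORE here due to padding overhead — for small or just-over-power-of-2 n, padding can outweigh the per-level savings)

Standard: 27 multiplications (3^3). Strassen: 49 multiplications (7^2, after padding to 4x4). Strassen reduces 8 recursive multiplications to 7 at each level.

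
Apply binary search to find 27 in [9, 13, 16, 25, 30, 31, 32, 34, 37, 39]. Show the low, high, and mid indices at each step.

Binary search for 27 in [9, 13, 16, 25, 30, 31, 32, 34, 37, 39]:

lo=0, hi=9, mid=4, arr[mid]=30 -> 30 > 27, search left half
lo=0, hi=3, mid=1, arr[mid]=13 -> 13 < 27, search right half
lo=2, hi=3, mid=2, arr[mid]=16 -> 16 < 27, search right half
lo=3, hi=3, mid=3, arr[mid]=25 -> 25 < 27, search right half
lo=4 > hi=3, target 27 not found

Binary search determines that 27 is not in the array after 4 comparisons. The search space was exhausted without finding the target.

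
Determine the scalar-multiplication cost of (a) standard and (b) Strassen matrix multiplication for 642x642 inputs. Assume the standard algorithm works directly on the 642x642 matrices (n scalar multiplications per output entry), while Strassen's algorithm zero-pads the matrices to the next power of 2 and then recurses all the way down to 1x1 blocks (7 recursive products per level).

Matrix multiplication for 642x642 matrices:

Strassen's algorithm requires power-of-2 dimensions. Pad 642x642 to 1024x1024 (next power of 2).

Standard algorithm: 642^3 = 264609288 multiplications
Strassen's algorithm: 7^(log2(1024)) = 7^10 = 282475249 multiplications
Difference: 264609288 - 282475249 = -17865961 (Strassen uses MORE here due to padding overhead — for small or just-over-power-of-2 n, padding can outweigh the per-level savings)

Standard: 264609288 multiplications (642^3). Strassen: 282475249 multiplications (7^10, after padding to 1024x1024). Strassen reduces 8 recursive multiplications to 7 at each level.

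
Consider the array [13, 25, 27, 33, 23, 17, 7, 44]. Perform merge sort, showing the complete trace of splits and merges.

Merge sort trace:

Split: [13, 25, 27, 33, 23, 17, 7, 44] -> [13, 25, 27, 33] and [23, 17, 7, 44]
  Split: [13, 25, 27, 33] -> [13, 25] and [27, 33]
    Split: [13, 25] -> [13] and [25]
    Merge: [13] + [25] -> [13, 25]
    Split: [27, 33] -> [27] and [33]
    Merge: [27] + [33] -> [27, 33]
  Merge: [13, 25] + [27, 33] -> [13, 25, 27, 33]
  Split: [23, 17, 7, 44] -> [23, 17] and [7, 44]
    Split: [23, 17] -> [23] and [17]
    Merge: [23] + [17] -> [17, 23]
    Split: [7, 44] -> [7] and [44]
    Merge: [7] + [44] -> [7, 44]
  Merge: [17, 23] + [7, 44] -> [7, 17, 23, 44]
Merge: [13, 25, 27, 33] + [7, 17, 23, 44] -> [7, 13, 17, 23, 25, 27, 33, 44]

Final sorted array: [7, 13, 17, 23, 25, 27, 33, 44]

The merge sort proceeds by recursively splitting the array and merging sorted halves.
After all merges, the sorted array is [7, 13, 17, 23, 25, 27, 33, 44].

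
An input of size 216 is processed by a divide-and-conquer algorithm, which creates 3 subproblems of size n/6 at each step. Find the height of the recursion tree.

For divide and conquer with division factor 6:

Problem sizes at each level:
Level 0: 216
Level 1: 36
Level 2: 6
Level 3: 1

The root is level 0 and the size-1 base case is level 3 (the tree spans levels 0 through 3, i.e. 4 levels counting the root), so the depth is the number of divisions: log_6(216) = 3

The recursion tree depth is log_6(216) = 3. At each level, the problem size is divided by 6, so it takes 3 divisions to reduce to a base case of size 1. The algorithm makes 3 recursive calls at each level.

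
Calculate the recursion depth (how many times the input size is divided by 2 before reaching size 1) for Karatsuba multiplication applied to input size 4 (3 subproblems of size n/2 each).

For divide and conquer with division factor 2:

Problem sizes at each level:
Level 0: 4
Level 1: 2
Level 2: 1

The root is level 0 and the size-1 base case is level 2 (the tree spans levels 0 through 2, i.e. 3 levels counting the root), so the depth is the number of divisions: log_2(4) = 2

The recursion tree depth is log_2(4) = 2. At each level, the problem size is divided by 2, so it takes 2 divisions to reduce to a base case of size 1. The algorithm makes 3 recursive calls at each level.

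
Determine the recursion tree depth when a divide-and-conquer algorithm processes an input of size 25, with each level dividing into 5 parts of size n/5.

For divide and conquer with division factor 5:

Problem sizes at each level:
Level 0: 25
Level 1: 5
Level 2: 1

The root is level 0 and the size-1 base case is level 2 (the tree spans levels 0 through 2, i.e. 3 levels counting the root), so the depth is the number of divisions: log_5(25) = 2

The recursion tree depth is log_5(25) = 2. At each level, the problem size is divided by 5, so it takes 2 divisions to reduce to a base case of size 1. The algorithm makes 5 recursive calls at each level.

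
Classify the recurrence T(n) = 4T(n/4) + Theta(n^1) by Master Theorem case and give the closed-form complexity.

Master Theorem for T(n) = 4T(n/4) + O(n^1):

a = 4, b = 4, c = 1
log_b(a) = log_4(4) = 1.0000

Case 2: c = 1 = log_4(4) = 1.0000
T(n) = O(n^1 log n) = O(n log n)

For T(n) = 4T(n/4) + O(n^1): log_4(4) = 1.0000. This is Case 2 of the Master Theorem (c = log_b(a), equal work at all levels), giving O(n log n).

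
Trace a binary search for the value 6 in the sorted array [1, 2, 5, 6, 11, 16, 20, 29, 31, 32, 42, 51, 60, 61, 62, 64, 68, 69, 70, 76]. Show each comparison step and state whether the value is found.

Binary search for 6 in [1, 2, 5, 6, 11, 16, 20, 29, 31, 32, 42, 51, 60, 61, 62, 64, 68, 69, 70, 76]:

lo=0, hi=19, mid=9, arr[mid]=32 -> 32 > 6, search left half
lo=0, hi=8, mid=4, arr[mid]=11 -> 11 > 6, search left half
lo=0, hi=3, mid=1, arr[mid]=2 -> 2 < 6, search right half
lo=2, hi=3, mid=2, arr[mid]=5 -> 5 < 6, search right half
lo=3, hi=3, mid=3, arr[mid]=6 -> Found target at index 3!

Binary search finds 6 at index 3 after 5 comparisons. The search repeatedly halves the search space by comparing with the middle element.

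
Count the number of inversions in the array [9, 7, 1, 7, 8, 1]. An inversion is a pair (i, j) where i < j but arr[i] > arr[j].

Finding inversions in [9, 7, 1, 7, 8, 1]:

(0, 1): arr[0]=9 > arr[1]=7
(0, 2): arr[0]=9 > arr[2]=1
(0, 3): arr[0]=9 > arr[3]=7
(0, 4): arr[0]=9 > arr[4]=8
(0, 5): arr[0]=9 > arr[5]=1
(1, 2): arr[1]=7 > arr[2]=1
(1, 5): arr[1]=7 > arr[5]=1
(3, 5): arr[3]=7 > arr[5]=1
(4, 5): arr[4]=8 > arr[5]=1

Total inversions: 9

The array has 9 inversion(s): (0,1), (0,2), (0,3), (0,4), (0,5), (1,2), (1,5), (3,5), (4,5). Each pair (i,j) satisfies i < j and arr[i] > arr[j].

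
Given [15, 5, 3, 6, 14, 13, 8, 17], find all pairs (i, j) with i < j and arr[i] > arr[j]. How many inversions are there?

Finding inversions in [15, 5, 3, 6, 14, 13, 8, 17]:

(0, 1): arr[0]=15 > arr[1]=5
(0, 2): arr[0]=15 > arr[2]=3
(0, 3): arr[0]=15 > arr[3]=6
(0, 4): arr[0]=15 > arr[4]=14
(0, 5): arr[0]=15 > arr[5]=13
(0, 6): arr[0]=15 > arr[6]=8
(1, 2): arr[1]=5 > arr[2]=3
(4, 5): arr[4]=14 > arr[5]=13
(4, 6): arr[4]=14 > arr[6]=8
(5, 6): arr[5]=13 > arr[6]=8

Total inversions: 10

The array has 10 inversion(s): (0,1), (0,2), (0,3), (0,4), (0,5), (0,6), (1,2), (4,5), (4,6), (5,6). Each pair (i,j) satisfies i < j and arr[i] > arr[j].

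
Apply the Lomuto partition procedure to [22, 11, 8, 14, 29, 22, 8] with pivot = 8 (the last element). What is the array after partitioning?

Lomuto partition with pivot = 8:

Initial array: [22, 11, 8, 14, 29, 22, 8]

arr[0]=22 > 8: no swap
arr[1]=11 > 8: no swap
arr[2]=8 <= 8: swap with position 0, array becomes [8, 11, 22, 14, 29, 22, 8]
arr[3]=14 > 8: no swap
arr[4]=29 > 8: no swap
arr[5]=22 > 8: no swap

Place pivot at position 1: [8, 8, 22, 14, 29, 22, 11]
Pivot position: 1

After partitioning with pivot 8, the array becomes [8, 8, 22, 14, 29, 22, 11]. The pivot is placed at index 1. All elements to the left of the pivot are <= 8, and all elements to the right are > 8.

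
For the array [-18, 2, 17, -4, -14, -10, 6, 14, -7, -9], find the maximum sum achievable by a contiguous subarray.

Using Kadane's algorithm on [-18, 2, 17, -4, -14, -10, 6, 14, -7, -9]:

Scanning through the array:
Position 1 (value 2): max_ending_here = 2, max_so_far = 2
Position 2 (value 17): max_ending_here = 19, max_so_far = 19
Position 3 (value -4): max_ending_here = 15, max_so_far = 19
Position 4 (value -14): max_ending_here = 1, max_so_far = 19
Position 5 (value -10): max_ending_here = -9, max_so_far = 19
Position 6 (value 6): max_ending_here = 6, max_so_far = 19
Position 7 (value 14): max_ending_here = 20, max_so_far = 20
Position 8 (value -7): max_ending_here = 13, max_so_far = 20
Position 9 (value -9): max_ending_here = 4, max_so_far = 20

Maximum subarray: [6, 14]
Maximum sum: 20

The maximum subarray is [6, 14] with sum 20. This subarray runs from index 6 to index 7.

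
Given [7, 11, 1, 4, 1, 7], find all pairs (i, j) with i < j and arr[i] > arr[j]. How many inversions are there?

Finding inversions in [7, 11, 1, 4, 1, 7]:

(0, 2): arr[0]=7 > arr[2]=1
(0, 3): arr[0]=7 > arr[3]=4
(0, 4): arr[0]=7 > arr[4]=1
(1, 2): arr[1]=11 > arr[2]=1
(1, 3): arr[1]=11 > arr[3]=4
(1, 4): arr[1]=11 > arr[4]=1
(1, 5): arr[1]=11 > arr[5]=7
(3, 4): arr[3]=4 > arr[4]=1

Total inversions: 8

The array has 8 inversion(s): (0,2), (0,3), (0,4), (1,2), (1,3), (1,4), (1,5), (3,4). Each pair (i,j) satisfies i < j and arr[i] > arr[j].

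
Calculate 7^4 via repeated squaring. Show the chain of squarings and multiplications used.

Computing 7^4 by squaring (build up from 7^1; each line after the first costs one multiplication):

7^1 = 7
7^2 = (7^1)^2 = 7^2 = 49
7^4 = (7^2)^2 = 49^2 = 2401

Result: 2401
Multiplications needed: 2 (2 lines after 7^1)

7^4 = 2401. Using exponentiation by squaring, this requires 2 multiplications. The key idea: if the exponent is even, square the half-power; if odd, multiply by the base once.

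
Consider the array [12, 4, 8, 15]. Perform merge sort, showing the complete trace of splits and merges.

Merge sort trace:

Split: [12, 4, 8, 15] -> [12, 4] and [8, 15]
  Split: [12, 4] -> [12] and [4]
  Merge: [12] + [4] -> [4, 12]
  Split: [8, 15] -> [8] and [15]
  Merge: [8] + [15] -> [8, 15]
Merge: [4, 12] + [8, 15] -> [4, 8, 12, 15]

Final sorted array: [4, 8, 12, 15]

The merge sort proceeds by recursively splitting the array and merging sorted halves.
After all merges, the sorted array is [4, 8, 12, 15].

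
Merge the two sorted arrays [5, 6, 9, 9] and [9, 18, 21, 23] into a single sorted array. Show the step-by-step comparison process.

Merging process:

Compare 5 vs 9: take 5 from left. Merged: [5]
Compare 6 vs 9: take 6 from left. Merged: [5, 6]
Compare 9 vs 9: take 9 from left. Merged: [5, 6, 9]
Compare 9 vs 9: take 9 from left. Merged: [5, 6, 9, 9]
Append remaining from right: [9, 18, 21, 23]. Merged: [5, 6, 9, 9, 9, 18, 21, 23]

Final merged array: [5, 6, 9, 9, 9, 18, 21, 23]
Total comparisons: 4

The merged array is [5, 6, 9, 9, 9, 18, 21, 23], requiring 4 comparisons. The merge step runs in O(n) time where n is the total number of elements.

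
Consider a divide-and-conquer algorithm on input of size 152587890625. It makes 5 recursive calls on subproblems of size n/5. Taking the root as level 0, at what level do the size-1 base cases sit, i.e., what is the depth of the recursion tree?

For divide and conquer with division factor 5:

Problem sizes at each level:
Level 0: 152587890625
Level 1: 30517578125
Level 2: 6103515625
Level 3: 1220703125
Level 4: 244140625
Level 5: 48828125
Level 6: 9765625
Level 7: 1953125
Level 8: 390625
Level 9: 78125
Level 10: 15625
Level 11: 3125
Level 12: 625
Level 13: 125
Level 14: 25
Level 15: 5
Level 16: 1

The root is level 0 and the size-1 base case is level 16 (the tree spans levels 0 through 16, i.e. 17 levels counting the root), so the depth is the number of divisions: log_5(152587890625) = 16

The recursion tree depth is log_5(152587890625) = 16. At each level, the problem size is divided by 5, so it takes 16 divisions to reduce to a base case of size 1. The algorithm makes 5 recursive calls at each level.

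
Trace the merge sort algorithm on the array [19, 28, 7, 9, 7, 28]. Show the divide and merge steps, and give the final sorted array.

Merge sort trace:

Split: [19, 28, 7, 9, 7, 28] -> [19, 28, 7] and [9, 7, 28]
  Split: [19, 28, 7] -> [19] and [28, 7]
    Split: [28, 7] -> [28] and [7]
    Merge: [28] + [7] -> [7, 28]
  Merge: [19] + [7, 28] -> [7, 19, 28]
  Split: [9, 7, 28] -> [9] and [7, 28]
    Split: [7, 28] -> [7] and [28]
    Merge: [7] + [28] -> [7, 28]
  Merge: [9] + [7, 28] -> [7, 9, 28]
Merge: [7, 19, 28] + [7, 9, 28] -> [7, 7, 9, 19, 28, 28]

Final sorted array: [7, 7, 9, 19, 28, 28]

The merge sort proceeds by recursively splitting the array and merging sorted halves.
After all merges, the sorted array is [7, 7, 9, 19, 28, 28].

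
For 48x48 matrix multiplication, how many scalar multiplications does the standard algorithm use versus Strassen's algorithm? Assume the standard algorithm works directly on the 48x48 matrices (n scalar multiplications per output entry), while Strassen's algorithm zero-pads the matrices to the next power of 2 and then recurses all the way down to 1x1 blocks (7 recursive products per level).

Matrix multiplication for 48x48 matrices:

Strassen's algorithm requires power-of-2 dimensions. Pad 48x48 to 64x64 (next power of 2).

Standard algorithm: 48^3 = 110592 multiplications
Strassen's algorithm: 7^(log2(64)) = 7^6 = 117649 multiplications
Difference: 110592 - 117649 = -7057 (Strassen uses MORE here due to padding overhead — for small or just-over-power-of-2 n, padding can outweigh the per-level savings)

Standard: 110592 multiplications (48^3). Strassen: 117649 multiplications (7^6, after padding to 64x64). Strassen reduces 8 recursive multiplications to 7 at each level.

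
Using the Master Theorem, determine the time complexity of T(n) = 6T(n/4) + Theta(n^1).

Master Theorem for T(n) = 6T(n/4) + O(n^1):

a = 6, b = 4, c = 1
log_b(a) = log_4(6) = 1.2925

Case 1: c = 1 < log_4(6) = 1.2925
T(n) = O(n^(log_4 6))

For T(n) = 6T(n/4) + O(n^1): log_4(6) = 1.2925. This is Case 1 of the Master Theorem (c < log_b(a), work dominated by leaves), giving O(n^(log_4 6)).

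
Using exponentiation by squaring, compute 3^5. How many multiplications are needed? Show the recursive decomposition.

Computing 3^5 by squaring (build up from 3^1; each line after the first costs one multiplication):

3^1 = 3
3^2 = (3^1)^2 = 3^2 = 9
3^4 = (3^2)^2 = 9^2 = 81
3^5 = 3 * 3^4 = 3 * 81 = 243

Result: 243
Multiplications needed: 3 (3 lines after 3^1)

3^5 = 243. Using exponentiation by squaring, this requires 3 multiplications. The key idea: if the exponent is even, square the half-power; if odd, multiply by the base once.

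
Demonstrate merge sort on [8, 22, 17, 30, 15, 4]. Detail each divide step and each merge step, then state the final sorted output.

Merge sort trace:

Split: [8, 22, 17, 30, 15, 4] -> [8, 22, 17] and [30, 15, 4]
  Split: [8, 22, 17] -> [8] and [22, 17]
    Split: [22, 17] -> [22] and [17]
    Merge: [22] + [17] -> [17, 22]
  Merge: [8] + [17, 22] -> [8, 17, 22]
  Split: [30, 15, 4] -> [30] and [15, 4]
    Split: [15, 4] -> [15] and [4]
    Merge: [15] + [4] -> [4, 15]
  Merge: [30] + [4, 15] -> [4, 15, 30]
Merge: [8, 17, 22] + [4, 15, 30] -> [4, 8, 15, 17, 22, 30]

Final sorted array: [4, 8, 15, 17, 22, 30]

The merge sort proceeds by recursively splitting the array and merging sorted halves.
After all merges, the sorted array is [4, 8, 15, 17, 22, 30].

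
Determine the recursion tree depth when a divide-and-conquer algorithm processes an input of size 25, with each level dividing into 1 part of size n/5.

For divide and conquer with division factor 5:

Problem sizes at each level:
Level 0: 25
Level 1: 5
Level 2: 1

The root is level 0 and the size-1 base case is level 2 (the tree spans levels 0 through 2, i.e. 3 levels counting the root), so the depth is the number of divisions: log_5(25) = 2

The recursion tree depth is log_5(25) = 2. At each level, the problem size is divided by 5, so it takes 2 divisions to reduce to a base case of size 1. The algorithm makes 1 recursive call at each level.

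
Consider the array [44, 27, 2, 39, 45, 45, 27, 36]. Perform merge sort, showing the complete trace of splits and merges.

Merge sort trace:

Split: [44, 27, 2, 39, 45, 45, 27, 36] -> [44, 27, 2, 39] and [45, 45, 27, 36]
  Split: [44, 27, 2, 39] -> [44, 27] and [2, 39]
    Split: [44, 27] -> [44] and [27]
    Merge: [44] + [27] -> [27, 44]
    Split: [2, 39] -> [2] and [39]
    Merge: [2] + [39] -> [2, 39]
  Merge: [27, 44] + [2, 39] -> [2, 27, 39, 44]
  Split: [45, 45, 27, 36] -> [45, 45] and [27, 36]
    Split: [45, 45] -> [45] and [45]
    Merge: [45] + [45] -> [45, 45]
    Split: [27, 36] -> [27] and [36]
    Merge: [27] + [36] -> [27, 36]
  Merge: [45, 45] + [27, 36] -> [27, 36, 45, 45]
Merge: [2, 27, 39, 44] + [27, 36, 45, 45] -> [2, 27, 27, 36, 39, 44, 45, 45]

Final sorted array: [2, 27, 27, 36, 39, 44, 45, 45]

The merge sort proceeds by recursively splitting the array and merging sorted halves.
After all merges, the sorted array is [2, 27, 27, 36, 39, 44, 45, 45].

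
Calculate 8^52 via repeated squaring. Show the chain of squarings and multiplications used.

Computing 8^52 by squaring (build up from 8^1; each line after the first costs one multiplication):

8^1 = 8
8^2 = (8^1)^2 = 8^2 = 64
8^3 = 8 * 8^2 = 8 * 64 = 512
8^6 = (8^3)^2 = 512^2 = 262144
8^12 = (8^6)^2 = 262144^2 = 68719476736
8^13 = 8 * 8^12 = 8 * 68719476736 = 549755813888
8^26 = (8^13)^2 = 549755813888^2 = 302231454903657293676544
8^52 = (8^26)^2 = 302231454903657293676544^2 = 91343852333181432387730302044767688728495783936

Result: 91343852333181432387730302044767688728495783936
Multiplications needed: 7 (7 lines after 8^1)

8^52 = 91343852333181432387730302044767688728495783936. Using exponentiation by squaring, this requires 7 multiplications. The key idea: if the exponent is even, square the half-power; if odd, multiply by the base once.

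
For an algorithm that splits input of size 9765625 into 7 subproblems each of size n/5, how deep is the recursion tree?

For divide and conquer with division factor 5:

Problem sizes at each level:
Level 0: 9765625
Level 1: 1953125
Level 2: 390625
Level 3: 78125
Level 4: 15625
Level 5: 3125
Level 6: 625
Level 7: 125
Level 8: 25
Level 9: 5
Level 10: 1

The root is level 0 and the size-1 base case is level 10 (the tree spans levels 0 through 10, i.e. 11 levels counting the root), so the depth is the number of divisions: log_5(9765625) = 10

The recursion tree depth is log_5(9765625) = 10. At each level, the problem size is divided by 5, so it takes 10 divisions to reduce to a base case of size 1. The algorithm makes 7 recursive calls at each level.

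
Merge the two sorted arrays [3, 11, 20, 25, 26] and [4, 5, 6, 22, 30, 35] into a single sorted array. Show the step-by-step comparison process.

Merging process:

Compare 3 vs 4: take 3 from left. Merged: [3]
Compare 11 vs 4: take 4 from right. Merged: [3, 4]
Compare 11 vs 5: take 5 from right. Merged: [3, 4, 5]
Compare 11 vs 6: take 6 from right. Merged: [3, 4, 5, 6]
Compare 11 vs 22: take 11 from left. Merged: [3, 4, 5, 6, 11]
Compare 20 vs 22: take 20 from left. Merged: [3, 4, 5, 6, 11, 20]
Compare 25 vs 22: take 22 from right. Merged: [3, 4, 5, 6, 11, 20, 22]
Compare 25 vs 30: take 25 from left. Merged: [3, 4, 5, 6, 11, 20, 22, 25]
Compare 26 vs 30: take 26 from left. Merged: [3, 4, 5, 6, 11, 20, 22, 25, 26]
Append remaining from right: [30, 35]. Merged: [3, 4, 5, 6, 11, 20, 22, 25, 26, 30, 35]

Final merged array: [3, 4, 5, 6, 11, 20, 22, 25, 26, 30, 35]
Total comparisons: 9

The merged array is [3, 4, 5, 6, 11, 20, 22, 25, 26, 30, 35], requiring 9 comparisons. The merge step runs in O(n) time where n is the total number of elements.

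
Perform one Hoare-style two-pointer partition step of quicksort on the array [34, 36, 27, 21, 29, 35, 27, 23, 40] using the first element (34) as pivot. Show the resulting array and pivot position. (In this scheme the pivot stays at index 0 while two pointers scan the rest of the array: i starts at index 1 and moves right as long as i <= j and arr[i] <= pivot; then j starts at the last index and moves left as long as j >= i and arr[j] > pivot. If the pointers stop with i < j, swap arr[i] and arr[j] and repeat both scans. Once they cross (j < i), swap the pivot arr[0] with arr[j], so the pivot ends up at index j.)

Hoare-style two-pointer partition with pivot = 34:

Initial array: [34, 36, 27, 21, 29, 35, 27, 23, 40]

Pointers start at i = 1, j = 8.
i stops at index 1 (arr[1]=36 > 34), j stops at index 7 (arr[7]=23 <= 34): swap arr[1] and arr[7], array becomes [34, 23, 27, 21, 29, 35, 27, 36, 40]
i stops at index 5 (arr[5]=35 > 34), j stops at index 6 (arr[6]=27 <= 34): swap arr[5] and arr[6], array becomes [34, 23, 27, 21, 29, 27, 35, 36, 40]
i ends at 6, j ends at 5: the pointers have crossed (j < i), so scanning stops.

Swap pivot arr[0] with arr[5] to place pivot at position 5: [27, 23, 27, 21, 29, 34, 35, 36, 40]
Pivot position: 5

After partitioning with pivot 34, the array becomes [27, 23, 27, 21, 29, 34, 35, 36, 40]. The pivot is placed at index 5. All elements to the left of the pivot are <= 34, and all elements to the right are > 34.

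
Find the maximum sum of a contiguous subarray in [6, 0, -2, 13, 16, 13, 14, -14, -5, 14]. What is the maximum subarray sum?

Using Kadane's algorithm on [6, 0, -2, 13, 16, 13, 14, -14, -5, 14]:

Scanning through the array:
Position 1 (value 0): max_ending_here = 6, max_so_far = 6
Position 2 (value -2): max_ending_here = 4, max_so_far = 6
Position 3 (value 13): max_ending_here = 17, max_so_far = 17
Position 4 (value 16): max_ending_here = 33, max_so_far = 33
Position 5 (value 13): max_ending_here = 46, max_so_far = 46
Position 6 (value 14): max_ending_here = 60, max_so_far = 60
Position 7 (value -14): max_ending_here = 46, max_so_far = 60
Position 8 (value -5): max_ending_here = 41, max_so_far = 60
Position 9 (value 14): max_ending_here = 55, max_so_far = 60

Maximum subarray: [6, 0, -2, 13, 16, 13, 14]
Maximum sum: 60

The maximum subarray is [6, 0, -2, 13, 16, 13, 14] with sum 60. This subarray runs from index 0 to index 6.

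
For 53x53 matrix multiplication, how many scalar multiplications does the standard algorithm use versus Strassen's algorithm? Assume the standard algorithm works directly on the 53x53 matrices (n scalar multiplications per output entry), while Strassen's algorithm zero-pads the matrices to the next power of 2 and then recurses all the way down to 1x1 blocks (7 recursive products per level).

Matrix multiplication for 53x53 matrices:

Strassen's algorithm requires power-of-2 dimensions. Pad 53x53 to 64x64 (next power of 2).

Standard algorithm: 53^3 = 148877 multiplications
Strassen's algorithm: 7^(log2(64)) = 7^6 = 117649 multiplications
Savings: 148877 - 117649 = 31228 multiplications

Standard: 148877 multiplications (53^3). Strassen: 117649 multiplications (7^6, after padding to 64x64). Strassen reduces 8 recursive multiplications to 7 at each level.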